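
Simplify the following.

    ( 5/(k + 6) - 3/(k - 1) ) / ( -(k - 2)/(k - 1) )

(-2*k + 23)/(k**2 + 4*k - 12)

Numerator: 5/(k + 6) - 3/(k - 1) = (2*k - 23)/(k**2 + 5*k - 6)
Denominator: -(k - 2)/(k - 1) = (-k + 2)/(k - 1)
Divide: ((2*k - 23)/(k**2 + 5*k - 6)) · ((k - 1)/(-k + 2)) = (-2*k + 23)/(k**2 + 4*k - 12)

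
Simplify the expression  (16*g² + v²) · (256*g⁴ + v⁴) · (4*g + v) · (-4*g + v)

(v+(4*g))(v-(4*g)) = -16*g² + v²; continue pairing.

-65536*g⁸ + v⁸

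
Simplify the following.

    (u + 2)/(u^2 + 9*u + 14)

1/(u + 7)

Factor: u^2 + 9*u + 14 = (u + 2)*(u + 7)
Cancel the common factor (u + 2).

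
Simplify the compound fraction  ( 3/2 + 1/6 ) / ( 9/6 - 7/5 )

50/3

Numerator: 3/2 + 1/6 = 5/3
Denominator: 9/6 - 7/5 = 1/10
Divide: (5/3) · (10) = 50/3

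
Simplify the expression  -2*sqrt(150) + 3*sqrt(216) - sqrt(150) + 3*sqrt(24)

2*sqrt(150) = 10*sqrt(6); 3*sqrt(216) = 18*sqrt(6); sqrt(150) = 5*sqrt(6); 3*sqrt(24) = 6*sqrt(6)
Combine: (-10 + 18 - 5 + 6)·sqrt(6) = 9*sqrt(6)

9*sqrt(6)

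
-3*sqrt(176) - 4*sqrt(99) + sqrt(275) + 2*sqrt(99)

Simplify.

-13*sqrt(11)

3*sqrt(176) = 12*sqrt(11); 4*sqrt(99) = 12*sqrt(11); sqrt(275) = 5*sqrt(11); 2*sqrt(99) = 6*sqrt(11)
Combine: (-12 - 12 + 5 + 6)·sqrt(11) = -13*sqrt(11)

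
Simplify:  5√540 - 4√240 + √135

5√540 = 30*√15; 4√240 = 16*√15; √135 = 3*√15
Combine: (30 - 16 + 3)·√15 = 17*√15

17*√15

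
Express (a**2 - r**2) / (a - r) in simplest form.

a + r

Difference of squares: factor out (a - r).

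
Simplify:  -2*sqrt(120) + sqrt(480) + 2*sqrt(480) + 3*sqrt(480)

20*sqrt(30)

2*sqrt(120) = 4*sqrt(30); sqrt(480) = 4*sqrt(30); 2*sqrt(480) = 8*sqrt(30); 3*sqrt(480) = 12*sqrt(30)
Combine: (-4 + 4 + 8 + 12)·sqrt(30) = 20*sqrt(30)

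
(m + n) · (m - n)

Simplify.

m² - n²

(m+n)(m-n) = m² - n².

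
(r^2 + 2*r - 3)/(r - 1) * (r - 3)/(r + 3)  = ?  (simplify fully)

r - 3

Factor: r^2 + 2*r - 3 = (r + 3)*(r - 1)
Cancel the common factors (r - 1), (r + 3).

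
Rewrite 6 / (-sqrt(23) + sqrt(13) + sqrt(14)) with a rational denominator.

Group as (sqrt(13) + sqrt(14)) - sqrt(23); multiply by (sqrt(13) + sqrt(14)) + sqrt(23), then rationalise the remaining surd.

(-6*sqrt(23) + 33*sqrt(14) + 36*sqrt(13) + 3*sqrt(4186))/178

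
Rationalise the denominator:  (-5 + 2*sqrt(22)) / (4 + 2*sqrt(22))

Multiply numerator and denominator by -2*sqrt(22) + 4.
Denominator becomes -72; numerator becomes -108 + 18*sqrt(22).

(-sqrt(22) + 6)/4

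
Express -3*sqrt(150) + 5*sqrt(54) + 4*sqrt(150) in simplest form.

20*sqrt(6)

3*sqrt(150) = 15*sqrt(6); 5*sqrt(54) = 15*sqrt(6); 4*sqrt(150) = 20*sqrt(6)
Combine: (-15 + 15 + 20)·sqrt(6) = 20*sqrt(6)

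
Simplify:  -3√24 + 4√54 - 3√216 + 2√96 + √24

-2*√6

3√24 = 6*√6; 4√54 = 12*√6; 3√216 = 18*√6; 2√96 = 8*√6; √24 = 2*√6
Combine: (-6 + 12 - 18 + 8 + 2)·√6 = -2*√6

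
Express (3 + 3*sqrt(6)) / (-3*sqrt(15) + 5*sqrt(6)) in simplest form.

Multiply numerator and denominator by 3*sqrt(15) + 5*sqrt(6).
Denominator becomes 15; numerator becomes 9*sqrt(15) + 15*sqrt(6) + 27*sqrt(10) + 90.

(3*sqrt(15) + 5*sqrt(6) + 9*sqrt(10) + 30)/5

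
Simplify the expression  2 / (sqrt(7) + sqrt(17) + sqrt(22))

Group as (sqrt(17) + sqrt(22)) + sqrt(7); multiply by (sqrt(17) + sqrt(22)) - sqrt(7), then rationalise the remaining surd.

(-sqrt(2618) + sqrt(22) + 6*sqrt(17) + 16*sqrt(7))/118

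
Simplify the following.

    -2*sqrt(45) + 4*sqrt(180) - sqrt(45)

15*sqrt(5)

2*sqrt(45) = 6*sqrt(5); 4*sqrt(180) = 24*sqrt(5); sqrt(45) = 3*sqrt(5)
Combine: (-6 + 24 - 3)·sqrt(5) = 15*sqrt(5)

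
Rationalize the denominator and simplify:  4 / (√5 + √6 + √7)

Group as (√5 + √7) + √6; multiply by (√5 + √7) - √6, then rationalise the remaining surd.

(-√210 + 2*√7 + 3*√6 + 4*√5)/13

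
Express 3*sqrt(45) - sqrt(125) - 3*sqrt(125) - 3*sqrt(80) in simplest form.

-23*sqrt(5)

3*sqrt(45) = 9*sqrt(5); sqrt(125) = 5*sqrt(5); 3*sqrt(125) = 15*sqrt(5); 3*sqrt(80) = 12*sqrt(5)
Combine: (9 - 5 - 15 - 12)·sqrt(5) = -23*sqrt(5)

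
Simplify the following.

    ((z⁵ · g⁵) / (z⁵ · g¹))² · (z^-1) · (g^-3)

Inside the bracket: g⁴
Raise to the power 2: g⁸
Multiply by (z^-1) · (g^-3): add exponents.

g⁵/z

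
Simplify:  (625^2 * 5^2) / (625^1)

625^2 = 5^8; 5^2 = 5^2; 625^1 = 5^4
Combine exponents: 5^6

5^6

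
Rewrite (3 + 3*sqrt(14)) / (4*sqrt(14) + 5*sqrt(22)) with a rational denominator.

(-168 - 12*sqrt(14) + 15*sqrt(22) + 30*sqrt(77))/326

Multiply numerator and denominator by -5*sqrt(22) + 4*sqrt(14).
Denominator becomes -326; numerator becomes -30*sqrt(77) - 15*sqrt(22) + 12*sqrt(14) + 168.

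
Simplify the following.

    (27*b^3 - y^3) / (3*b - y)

9*b^2 + 3*b*y + y^2

(3*b)^3 - y^3 = (3*b - y)(9*b^2 + 3*b*y + y^2).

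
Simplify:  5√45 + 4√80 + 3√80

5√45 = 15*√5; 4√80 = 16*√5; 3√80 = 12*√5
Combine: (15 + 16 + 12)·√5 = 43*√5

43*√5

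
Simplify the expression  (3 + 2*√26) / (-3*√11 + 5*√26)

(9*√11 + 15*√26 + 6*√286 + 260)/551

Multiply numerator and denominator by 3*√11 + 5*√26.
Denominator becomes 551; numerator becomes 9*√11 + 15*√26 + 6*√286 + 260.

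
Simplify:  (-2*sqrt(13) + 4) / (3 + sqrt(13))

Multiply numerator and denominator by -sqrt(13) + 3.
Denominator becomes -4; numerator becomes -10*sqrt(13) + 38.

(-19 + 5*sqrt(13))/2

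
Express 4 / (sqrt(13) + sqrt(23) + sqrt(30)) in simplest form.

Group as (sqrt(13) + sqrt(30)) + sqrt(23); multiply by (sqrt(13) + sqrt(30)) - sqrt(23), then rationalise the remaining surd.

(-sqrt(8970) + 3*sqrt(30) + 10*sqrt(23) + 20*sqrt(13))/145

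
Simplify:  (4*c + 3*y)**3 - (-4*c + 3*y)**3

128*c**3 + 216*c*y**2

Binomially expand both and collect terms in (3*y), (4*c).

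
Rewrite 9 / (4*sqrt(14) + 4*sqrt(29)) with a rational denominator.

Multiply numerator and denominator by -4*sqrt(29) + 4*sqrt(14).
Denominator becomes -240; numerator becomes -36*sqrt(29) + 36*sqrt(14).

(-3*sqrt(14) + 3*sqrt(29))/20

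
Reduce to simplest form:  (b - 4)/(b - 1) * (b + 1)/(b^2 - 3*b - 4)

1/(b - 1)

Factor: b^2 - 3*b - 4 = (b - 4)*(b + 1)
Cancel the common factors (b - 4), (b + 1).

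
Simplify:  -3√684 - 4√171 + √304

-26*√19

3√684 = 18*√19; 4√171 = 12*√19; √304 = 4*√19
Combine: (-18 - 12 + 4)·√19 = -26*√19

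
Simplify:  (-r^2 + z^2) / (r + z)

Factor z^2 - r^2 and cancel (r + z).

-r + z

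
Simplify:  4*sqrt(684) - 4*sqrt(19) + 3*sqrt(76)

26*sqrt(19)

4*sqrt(684) = 24*sqrt(19); 4*sqrt(19) = 4*sqrt(19); 3*sqrt(76) = 6*sqrt(19)
Combine: (24 - 4 + 6)·sqrt(19) = 26*sqrt(19)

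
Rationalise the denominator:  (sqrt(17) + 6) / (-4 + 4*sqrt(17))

(23 + 7*sqrt(17))/64

Multiply numerator and denominator by -4*sqrt(17) - 4.
Denominator becomes -256; numerator becomes -28*sqrt(17) - 92.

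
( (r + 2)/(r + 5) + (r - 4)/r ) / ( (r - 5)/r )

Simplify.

Numerator: (r + 2)/(r + 5) + (r - 4)/r = (2*r**2 + 3*r - 20)/(r**2 + 5*r)
Denominator: (r - 5)/r = (r - 5)/r
Divide: ((2*r**2 + 3*r - 20)/(r**2 + 5*r)) · (r/(r - 5)) = (2*r**2 + 3*r - 20)/(r**2 - 25)

(2*r**2 + 3*r - 20)/(r**2 - 25)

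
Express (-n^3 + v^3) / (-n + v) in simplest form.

v^3 - n^3 = (-n + v)(n^2 + n*v + v^2).

n^2 + n*v + v^2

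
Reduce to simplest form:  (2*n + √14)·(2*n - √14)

Difference of squares with P = 2*n, Q = √14.

4*n² - 14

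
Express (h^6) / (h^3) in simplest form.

h^3

Quotient: h^3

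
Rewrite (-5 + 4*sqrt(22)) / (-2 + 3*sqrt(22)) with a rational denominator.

(-7*sqrt(22) + 254)/194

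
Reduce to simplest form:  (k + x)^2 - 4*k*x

(k - x)^2

After expansion: k^2 - 2*k*x + x^2 — a perfect-square trinomial.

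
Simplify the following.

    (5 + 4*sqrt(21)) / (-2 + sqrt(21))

(13*sqrt(21) + 94)/17

Multiply numerator and denominator by -sqrt(21) - 2.
Denominator becomes -17; numerator becomes -94 - 13*sqrt(21).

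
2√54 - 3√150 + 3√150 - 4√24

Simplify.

-2*√6

2√54 = 6*√6; 3√150 = 15*√6; 3√150 = 15*√6; 4√24 = 8*√6
Combine: (6 - 15 + 15 - 8)·√6 = -2*√6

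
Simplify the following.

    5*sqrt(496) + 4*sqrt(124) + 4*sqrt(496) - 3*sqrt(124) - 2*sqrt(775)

28*sqrt(31)

5*sqrt(496) = 20*sqrt(31); 4*sqrt(124) = 8*sqrt(31); 4*sqrt(496) = 16*sqrt(31); 3*sqrt(124) = 6*sqrt(31); 2*sqrt(775) = 10*sqrt(31)
Combine: (20 + 8 + 16 - 6 - 10)·sqrt(31) = 28*sqrt(31)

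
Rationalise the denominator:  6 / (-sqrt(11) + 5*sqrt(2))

Multiply numerator and denominator by sqrt(11) + 5*sqrt(2).
Denominator becomes 39; numerator becomes 6*sqrt(11) + 30*sqrt(2).

(2*sqrt(11) + 10*sqrt(2))/13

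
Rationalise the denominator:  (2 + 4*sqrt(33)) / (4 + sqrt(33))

(-14*sqrt(33) + 124)/17

Multiply numerator and denominator by -sqrt(33) + 4.
Denominator becomes -17; numerator becomes -124 + 14*sqrt(33).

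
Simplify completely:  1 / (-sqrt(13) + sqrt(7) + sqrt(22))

(-8*sqrt(13) - sqrt(22) + 14*sqrt(7) + sqrt(2002))/180

Group as (sqrt(7) + sqrt(22)) - sqrt(13); multiply by (sqrt(7) + sqrt(22)) + sqrt(13), then rationalise the remaining surd.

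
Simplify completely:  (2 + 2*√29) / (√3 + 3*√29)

(-√87 - √3 + 3*√29 + 87)/129

Multiply numerator and denominator by -√3 + 3*√29.
Denominator becomes 258; numerator becomes -2*√87 - 2*√3 + 6*√29 + 174.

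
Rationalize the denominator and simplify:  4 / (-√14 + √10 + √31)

(-108*√14 - 28*√31 + 140*√10 + 16*√1085)/511

Group as (√10 + √31) - √14; multiply by (√10 + √31) + √14, then rationalise the remaining surd.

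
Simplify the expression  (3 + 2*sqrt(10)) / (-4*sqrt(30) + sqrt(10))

(-80*sqrt(3) - 12*sqrt(30) - 20 - 3*sqrt(10))/470

Multiply numerator and denominator by sqrt(10) + 4*sqrt(30).
Denominator becomes -470; numerator becomes 3*sqrt(10) + 20 + 12*sqrt(30) + 80*sqrt(3).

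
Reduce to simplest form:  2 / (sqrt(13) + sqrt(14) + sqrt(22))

Group as (sqrt(13) + sqrt(14)) + sqrt(22); multiply by (sqrt(13) + sqrt(14)) - sqrt(22), then rationalise the remaining surd.

(-8*sqrt(1001) + 10*sqrt(22) + 42*sqrt(14) + 46*sqrt(13))/703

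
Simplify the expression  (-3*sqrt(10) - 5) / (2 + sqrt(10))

(-20 + sqrt(10))/6

Multiply numerator and denominator by -sqrt(10) + 2.
Denominator becomes -6; numerator becomes -sqrt(10) + 20.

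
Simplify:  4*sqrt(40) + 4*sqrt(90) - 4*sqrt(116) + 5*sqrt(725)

4*sqrt(40) = 8*sqrt(10); 4*sqrt(90) = 12*sqrt(10); 4*sqrt(116) = 8*sqrt(29); 5*sqrt(725) = 25*sqrt(29)

20*sqrt(10) + 17*sqrt(29)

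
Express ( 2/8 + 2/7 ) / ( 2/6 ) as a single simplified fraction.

45/28

Numerator: 2/8 + 2/7 = 15/28
Denominator: 2/6 = 1/3
Divide: (15/28) · (3) = 45/28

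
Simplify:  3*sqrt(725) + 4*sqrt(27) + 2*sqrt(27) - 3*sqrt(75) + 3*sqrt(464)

3*sqrt(3) + 27*sqrt(29)

3*sqrt(725) = 15*sqrt(29); 4*sqrt(27) = 12*sqrt(3); 2*sqrt(27) = 6*sqrt(3); 3*sqrt(75) = 15*sqrt(3); 3*sqrt(464) = 12*sqrt(29)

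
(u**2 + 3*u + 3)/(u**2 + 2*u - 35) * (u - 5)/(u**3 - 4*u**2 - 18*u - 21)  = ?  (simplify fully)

Factor: u**2 + 2*u - 35 = (u - 5)*(u + 7);  u**3 - 4*u**2 - 18*u - 21 = (u - 7)*(u**2 + 3*u + 3)
Cancel the common factors (u**2 + 3*u + 3), (u - 5).

1/(u**2 - 49)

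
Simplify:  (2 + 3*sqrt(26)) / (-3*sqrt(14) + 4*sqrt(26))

(3*sqrt(14) + 4*sqrt(26) + 9*sqrt(91) + 156)/145

Multiply numerator and denominator by 3*sqrt(14) + 4*sqrt(26).
Denominator becomes 290; numerator becomes 6*sqrt(14) + 8*sqrt(26) + 18*sqrt(91) + 312.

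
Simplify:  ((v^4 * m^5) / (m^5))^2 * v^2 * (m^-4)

v^10/m^4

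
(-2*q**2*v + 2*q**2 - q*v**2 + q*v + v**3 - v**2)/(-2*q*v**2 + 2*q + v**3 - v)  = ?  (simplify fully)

(q + v)/(v + 1)

Factor: -2*q**2*v + 2*q**2 - q*v**2 + q*v + v**3 - v**2 = (v - 1)*(q + v)*(-2*q + v);  -2*q*v**2 + 2*q + v**3 - v = (v + 1)*(v - 1)*(-2*q + v)
Cancel the common factors (-2*q + v), (v - 1).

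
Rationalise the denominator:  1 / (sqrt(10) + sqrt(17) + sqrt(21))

(-sqrt(3570) + 3*sqrt(21) + 7*sqrt(17) + 14*sqrt(10))/322

Group as (sqrt(10) + sqrt(17)) + sqrt(21); multiply by (sqrt(10) + sqrt(17)) - sqrt(21), then rationalise the remaining surd.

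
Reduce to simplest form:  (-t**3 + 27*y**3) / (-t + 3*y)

t**2 + 3*t*y + 9*y**2

(3*y)**3 - t**3 = (-t + 3*y)(t**2 + 3*t*y + 9*y**2).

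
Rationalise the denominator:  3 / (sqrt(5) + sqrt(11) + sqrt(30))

(-5*sqrt(66) - 7*sqrt(30) + 12*sqrt(11) + 18*sqrt(5))/4

Group as (sqrt(5) + sqrt(11)) + sqrt(30); multiply by (sqrt(5) + sqrt(11)) - sqrt(30), then rationalise the remaining surd.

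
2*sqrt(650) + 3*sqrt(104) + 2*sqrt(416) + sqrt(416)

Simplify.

28*sqrt(26)

2*sqrt(650) = 10*sqrt(26); 3*sqrt(104) = 6*sqrt(26); 2*sqrt(416) = 8*sqrt(26); sqrt(416) = 4*sqrt(26)
Combine: (10 + 6 + 8 + 4)·sqrt(26) = 28*sqrt(26)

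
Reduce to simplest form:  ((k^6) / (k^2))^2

k^8

Inside the bracket: k^4
Raise to the power 2: k^8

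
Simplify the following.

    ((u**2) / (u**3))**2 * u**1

1/u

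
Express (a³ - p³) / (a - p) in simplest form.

a² + a*p + p²

a^3 - p^3 = (a - p)(a² + a*p + p²).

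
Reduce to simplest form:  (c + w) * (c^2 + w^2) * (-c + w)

(w+c)(w-c) = -c^2 + w^2; continue pairing.

-c^4 + w^4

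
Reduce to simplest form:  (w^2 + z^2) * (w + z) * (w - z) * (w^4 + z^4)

w^8 - z^8

(w+z)(w-z) = w^2 - z^2; continue pairing.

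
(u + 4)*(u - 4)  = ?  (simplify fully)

Difference of squares with P = u, Q = 4.

u^2 - 16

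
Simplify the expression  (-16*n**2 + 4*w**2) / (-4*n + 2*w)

4*n + 2*w

Factor (2*w)**2 - (4*n)**2 and cancel (-4*n + 2*w).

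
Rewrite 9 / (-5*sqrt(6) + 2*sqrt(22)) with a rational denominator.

Multiply numerator and denominator by 2*sqrt(22) + 5*sqrt(6).
Denominator becomes -62; numerator becomes 18*sqrt(22) + 45*sqrt(6).

(-45*sqrt(6) - 18*sqrt(22))/62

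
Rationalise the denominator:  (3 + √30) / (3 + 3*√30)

Multiply numerator and denominator by -3*√30 + 3.
Denominator becomes -261; numerator becomes -81 - 6*√30.

(2*√30 + 27)/87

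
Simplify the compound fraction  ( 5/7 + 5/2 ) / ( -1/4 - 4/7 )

-90/23

Numerator: 5/7 + 5/2 = 45/14
Denominator: -1/4 - 4/7 = -23/28
Divide: (45/14) · (-28/23) = -90/23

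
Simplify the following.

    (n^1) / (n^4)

n^(-3)

Quotient: (n^-3)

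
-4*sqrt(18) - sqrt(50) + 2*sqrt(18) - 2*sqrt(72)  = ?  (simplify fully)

-23*sqrt(2)

4*sqrt(18) = 12*sqrt(2); sqrt(50) = 5*sqrt(2); 2*sqrt(18) = 6*sqrt(2); 2*sqrt(72) = 12*sqrt(2)
Combine: (-12 - 5 + 6 - 12)·sqrt(2) = -23*sqrt(2)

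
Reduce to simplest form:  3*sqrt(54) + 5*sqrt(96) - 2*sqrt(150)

3*sqrt(54) = 9*sqrt(6); 5*sqrt(96) = 20*sqrt(6); 2*sqrt(150) = 10*sqrt(6)
Combine: (9 + 20 - 10)·sqrt(6) = 19*sqrt(6)

19*sqrt(6)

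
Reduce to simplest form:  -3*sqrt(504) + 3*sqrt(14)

3*sqrt(504) = 18*sqrt(14); 3*sqrt(14) = 3*sqrt(14)
Combine: (-18 + 3)·sqrt(14) = -15*sqrt(14)

-15*sqrt(14)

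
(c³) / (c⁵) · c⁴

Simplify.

Quotient: (c^-2)
Multiply by c⁴: add exponents.

c²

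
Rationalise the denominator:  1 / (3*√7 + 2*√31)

(-3*√7 + 2*√31)/61

Multiply numerator and denominator by -2*√31 + 3*√7.
Denominator becomes -61; numerator becomes -2*√31 + 3*√7.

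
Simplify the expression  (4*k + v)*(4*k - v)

16*k^2 - v^2

Product of conjugates: (P+Q)(P-Q) = P^2 - Q^2.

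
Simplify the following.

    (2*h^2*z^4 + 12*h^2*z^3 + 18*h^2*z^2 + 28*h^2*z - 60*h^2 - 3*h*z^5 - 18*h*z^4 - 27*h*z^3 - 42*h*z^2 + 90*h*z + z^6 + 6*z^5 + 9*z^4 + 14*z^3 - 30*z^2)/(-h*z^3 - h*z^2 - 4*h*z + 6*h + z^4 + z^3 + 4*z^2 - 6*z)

-2*h*z - 10*h + z^2 + 5*z

Factor: 2*h^2*z^4 + 12*h^2*z^3 + 18*h^2*z^2 + 28*h^2*z - 60*h^2 - 3*h*z^5 - 18*h*z^4 - 27*h*z^3 - 42*h*z^2 + 90*h*z + z^6 + 6*z^5 + 9*z^4 + 14*z^3 - 30*z^2 = (z + 5)*(-2*h + z)*(z^2 + 2*z + 6)*(z - 1)*(-h + z);  -h*z^3 - h*z^2 - 4*h*z + 6*h + z^4 + z^3 + 4*z^2 - 6*z = (-h + z)*(z^2 + 2*z + 6)*(z - 1)
Cancel the common factors (z^2 + 2*z + 6), (-h + z), (z - 1).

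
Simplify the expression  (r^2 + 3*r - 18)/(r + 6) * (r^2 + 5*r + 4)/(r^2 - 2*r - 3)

Factor: r^2 + 3*r - 18 = (r - 3)*(r + 6);  r^2 + 5*r + 4 = (r + 4)*(r + 1);  r^2 - 2*r - 3 = (r + 1)*(r - 3)
Cancel the common factors (r - 3), (r + 1), (r + 6).

r + 4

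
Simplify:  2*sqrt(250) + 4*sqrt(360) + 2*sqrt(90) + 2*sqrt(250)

50*sqrt(10)

2*sqrt(250) = 10*sqrt(10); 4*sqrt(360) = 24*sqrt(10); 2*sqrt(90) = 6*sqrt(10); 2*sqrt(250) = 10*sqrt(10)
Combine: (10 + 24 + 6 + 10)·sqrt(10) = 50*sqrt(10)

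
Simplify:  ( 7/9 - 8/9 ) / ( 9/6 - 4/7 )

Numerator: 7/9 - 8/9 = -1/9
Denominator: 9/6 - 4/7 = 13/14
Divide: (-1/9) · (14/13) = -14/117

-14/117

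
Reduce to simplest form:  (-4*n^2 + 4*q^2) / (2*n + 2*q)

-2*n + 2*q

Difference of squares: factor out (2*n + 2*q).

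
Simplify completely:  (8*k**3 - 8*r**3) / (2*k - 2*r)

Apply the difference-of-cubes factorisation and cancel (2*k - 2*r).

4*k**2 + 4*k*r + 4*r**2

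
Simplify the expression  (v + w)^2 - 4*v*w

(v - w)^2

Expand the square and combine the 4*v*w term.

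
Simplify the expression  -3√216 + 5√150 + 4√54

19*√6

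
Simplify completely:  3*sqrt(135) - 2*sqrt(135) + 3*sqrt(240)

3*sqrt(135) = 9*sqrt(15); 2*sqrt(135) = 6*sqrt(15); 3*sqrt(240) = 12*sqrt(15)
Combine: (9 - 6 + 12)·sqrt(15) = 15*sqrt(15)

15*sqrt(15)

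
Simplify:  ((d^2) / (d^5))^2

Inside the bracket: (d^-3)
Raise to the power 2: (d^-6)

d^(-6)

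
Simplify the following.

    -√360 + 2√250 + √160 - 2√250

√360 = 6*√10; 2√250 = 10*√10; √160 = 4*√10; 2√250 = 10*√10
Combine: (-6 + 10 + 4 - 10)·√10 = -2*√10

-2*√10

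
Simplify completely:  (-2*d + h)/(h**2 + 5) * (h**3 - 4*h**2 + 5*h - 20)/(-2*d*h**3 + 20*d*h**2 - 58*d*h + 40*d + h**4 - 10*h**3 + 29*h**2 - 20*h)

1/(h**2 - 6*h + 5)

Factor: h**3 - 4*h**2 + 5*h - 20 = (h**2 + 5)*(h - 4);  -2*d*h**3 + 20*d*h**2 - 58*d*h + 40*d + h**4 - 10*h**3 + 29*h**2 - 20*h = (-2*d + h)*(h - 1)*(h - 4)*(h - 5)
Cancel the common factors (h**2 + 5), (h - 4), (-2*d + h).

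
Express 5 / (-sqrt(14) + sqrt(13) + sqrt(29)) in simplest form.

(-70*sqrt(14) - 5*sqrt(29) + 75*sqrt(13) + 5*sqrt(5278))/362

Group as (sqrt(13) + sqrt(29)) - sqrt(14); multiply by (sqrt(13) + sqrt(29)) + sqrt(14), then rationalise the remaining surd.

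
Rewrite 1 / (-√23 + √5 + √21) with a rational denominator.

(-3*√23 + 7*√21 + 39*√5 + 2*√2415)/411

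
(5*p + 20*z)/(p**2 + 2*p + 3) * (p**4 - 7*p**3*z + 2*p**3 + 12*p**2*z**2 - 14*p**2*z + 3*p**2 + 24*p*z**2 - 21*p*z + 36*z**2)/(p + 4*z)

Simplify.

Factor: 5*p + 20*z = 5*(p + 4*z);  p**4 - 7*p**3*z + 2*p**3 + 12*p**2*z**2 - 14*p**2*z + 3*p**2 + 24*p*z**2 - 21*p*z + 36*z**2 = (p - 4*z)*(p**2 + 2*p + 3)*(p - 3*z)
Cancel the common factors (p**2 + 2*p + 3), (p + 4*z).

5*p**2 - 35*p*z + 60*z**2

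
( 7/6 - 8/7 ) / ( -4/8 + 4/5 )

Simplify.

Numerator: 7/6 - 8/7 = 1/42
Denominator: -4/8 + 4/5 = 3/10
Divide: (1/42) · (10/3) = 5/63

5/63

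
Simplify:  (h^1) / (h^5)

h^(-4)

Quotient: (h^-4)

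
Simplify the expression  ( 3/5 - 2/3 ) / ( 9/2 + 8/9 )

-6/485

Numerator: 3/5 - 2/3 = -1/15
Denominator: 9/2 + 8/9 = 97/18
Divide: (-1/15) · (18/97) = -6/485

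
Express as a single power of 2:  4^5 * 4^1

2^12

4^5 = 2^10; 4^1 = 2^2
Combine exponents: 2^12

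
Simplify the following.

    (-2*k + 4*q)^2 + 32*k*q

Expand the square and combine the 32*k*q term.

4*(k + 2*q)^2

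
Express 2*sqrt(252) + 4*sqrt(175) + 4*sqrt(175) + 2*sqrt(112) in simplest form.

60*sqrt(7)

2*sqrt(252) = 12*sqrt(7); 4*sqrt(175) = 20*sqrt(7); 4*sqrt(175) = 20*sqrt(7); 2*sqrt(112) = 8*sqrt(7)
Combine: (12 + 20 + 20 + 8)·sqrt(7) = 60*sqrt(7)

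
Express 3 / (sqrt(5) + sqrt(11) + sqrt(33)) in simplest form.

(-27*sqrt(11) - 39*sqrt(5) + 22*sqrt(15) + 17*sqrt(33))/23

Group as (sqrt(11) + sqrt(33)) + sqrt(5); multiply by (sqrt(11) + sqrt(33)) - sqrt(5), then rationalise the remaining surd.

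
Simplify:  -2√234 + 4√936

18*√26

2√234 = 6*√26; 4√936 = 24*√26
Combine: (-6 + 24)·√26 = 18*√26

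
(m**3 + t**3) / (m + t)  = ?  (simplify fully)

m**2 - m*t + t**2

Factor as (a+b)(a**2-ab+b**2) with a=t, b=m.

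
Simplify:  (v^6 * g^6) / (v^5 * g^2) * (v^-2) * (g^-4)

1/v

Quotient: v^1 * g^4
Multiply by (v^-2) * (g^-4): add exponents.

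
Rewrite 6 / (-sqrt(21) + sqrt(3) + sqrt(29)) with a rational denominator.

Group as (sqrt(3) + sqrt(29)) - sqrt(21); multiply by (sqrt(3) + sqrt(29)) + sqrt(21), then rationalise the remaining surd.

(-66*sqrt(21) - 30*sqrt(29) + 282*sqrt(3) + 36*sqrt(203))/227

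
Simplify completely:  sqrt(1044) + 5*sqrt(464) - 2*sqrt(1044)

sqrt(1044) = 6*sqrt(29); 5*sqrt(464) = 20*sqrt(29); 2*sqrt(1044) = 12*sqrt(29)
Combine: (6 + 20 - 12)·sqrt(29) = 14*sqrt(29)

14*sqrt(29)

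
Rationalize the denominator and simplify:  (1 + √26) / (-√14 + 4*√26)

Multiply numerator and denominator by √14 + 4*√26.
Denominator becomes 402; numerator becomes √14 + 2*√91 + 4*√26 + 104.

(√14 + 2*√91 + 4*√26 + 104)/402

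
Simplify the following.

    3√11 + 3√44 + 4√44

3√11 = 3*√11; 3√44 = 6*√11; 4√44 = 8*√11
Combine: (3 + 6 + 8)·√11 = 17*√11

17*√11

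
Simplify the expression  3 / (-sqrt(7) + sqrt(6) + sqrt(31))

(-16*sqrt(6) - sqrt(1302) + 15*sqrt(7) + 9*sqrt(31))/26

Group as (sqrt(6) + sqrt(31)) - sqrt(7); multiply by (sqrt(6) + sqrt(31)) + sqrt(7), then rationalise the remaining surd.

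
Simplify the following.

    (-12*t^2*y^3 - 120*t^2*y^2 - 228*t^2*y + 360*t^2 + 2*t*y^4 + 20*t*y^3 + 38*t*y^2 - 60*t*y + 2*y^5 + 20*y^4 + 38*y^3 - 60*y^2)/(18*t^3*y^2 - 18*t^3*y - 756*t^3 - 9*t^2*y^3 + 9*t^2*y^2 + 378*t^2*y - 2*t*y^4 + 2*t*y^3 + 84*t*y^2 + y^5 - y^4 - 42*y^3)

(2*y^2 + 8*y - 10)/(-3*t*y + 21*t + y^2 - 7*y)

Factor: -12*t^2*y^3 - 120*t^2*y^2 - 228*t^2*y + 360*t^2 + 2*t*y^4 + 20*t*y^3 + 38*t*y^2 - 60*t*y + 2*y^5 + 20*y^4 + 38*y^3 - 60*y^2 = 2*(-2*t + y)*(3*t + y)*(y + 5)*(y + 6)*(y - 1);  18*t^3*y^2 - 18*t^3*y - 756*t^3 - 9*t^2*y^3 + 9*t^2*y^2 + 378*t^2*y - 2*t*y^4 + 2*t*y^3 + 84*t*y^2 + y^5 - y^4 - 42*y^3 = (y - 7)*(y + 6)*(3*t + y)*(-3*t + y)*(-2*t + y)
Cancel the common factors (y + 6), (3*t + y), (-2*t + y).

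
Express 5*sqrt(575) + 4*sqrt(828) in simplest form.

49*sqrt(23)

5*sqrt(575) = 25*sqrt(23); 4*sqrt(828) = 24*sqrt(23)
Combine: (25 + 24)·sqrt(23) = 49*sqrt(23)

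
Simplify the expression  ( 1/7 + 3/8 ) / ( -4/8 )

Numerator: 1/7 + 3/8 = 29/56
Denominator: -4/8 = -1/2
Divide: (29/56) · (-2) = -29/28

-29/28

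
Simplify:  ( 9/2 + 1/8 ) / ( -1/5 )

Numerator: 9/2 + 1/8 = 37/8
Denominator: -1/5 = -1/5
Divide: (37/8) · (-5) = -185/8

-185/8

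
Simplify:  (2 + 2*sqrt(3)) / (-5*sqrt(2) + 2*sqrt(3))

Multiply numerator and denominator by 2*sqrt(3) + 5*sqrt(2).
Denominator becomes -38; numerator becomes 4*sqrt(3) + 12 + 10*sqrt(2) + 10*sqrt(6).

(-5*sqrt(6) - 5*sqrt(2) - 6 - 2*sqrt(3))/19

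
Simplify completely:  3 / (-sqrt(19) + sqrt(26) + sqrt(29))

(-54*sqrt(19) + 24*sqrt(29) + 33*sqrt(26) + 3*sqrt(14326))/860

Group as (sqrt(26) + sqrt(29)) - sqrt(19); multiply by (sqrt(26) + sqrt(29)) + sqrt(19), then rationalise the remaining surd.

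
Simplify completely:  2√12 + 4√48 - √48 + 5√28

10*√7 + 16*√3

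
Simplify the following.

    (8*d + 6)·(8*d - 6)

Product of conjugates: (P+Q)(P-Q) = P^2 - Q^2.

64*d² - 36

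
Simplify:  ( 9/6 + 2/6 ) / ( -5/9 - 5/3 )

-33/40

Numerator: 9/6 + 2/6 = 11/6
Denominator: -5/9 - 5/3 = -20/9
Divide: (11/6) · (-9/20) = -33/40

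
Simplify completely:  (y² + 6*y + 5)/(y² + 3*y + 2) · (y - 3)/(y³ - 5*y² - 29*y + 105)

1/(y² - 5*y - 14)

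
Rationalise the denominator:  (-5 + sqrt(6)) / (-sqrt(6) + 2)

(4 + 3*sqrt(6))/2

Multiply numerator and denominator by 2 + sqrt(6).
Denominator becomes -2; numerator becomes -3*sqrt(6) - 4.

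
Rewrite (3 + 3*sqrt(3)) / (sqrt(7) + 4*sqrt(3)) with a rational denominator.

(-3*sqrt(21) - 3*sqrt(7) + 12*sqrt(3) + 36)/41

Multiply numerator and denominator by -sqrt(7) + 4*sqrt(3).
Denominator becomes 41; numerator becomes -3*sqrt(21) - 3*sqrt(7) + 12*sqrt(3) + 36.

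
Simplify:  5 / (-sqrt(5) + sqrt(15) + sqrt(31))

Group as (sqrt(15) + sqrt(31)) - sqrt(5); multiply by (sqrt(15) + sqrt(31)) + sqrt(5), then rationalise the remaining surd.

(-205*sqrt(5) - 55*sqrt(31) + 105*sqrt(15) + 50*sqrt(93))/179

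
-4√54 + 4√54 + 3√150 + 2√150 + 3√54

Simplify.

4√54 = 12*√6; 4√54 = 12*√6; 3√150 = 15*√6; 2√150 = 10*√6; 3√54 = 9*√6
Combine: (-12 + 12 + 15 + 10 + 9)·√6 = 34*√6

34*√6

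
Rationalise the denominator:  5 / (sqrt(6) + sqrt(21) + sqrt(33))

Group as (sqrt(21) + sqrt(33)) + sqrt(6); multiply by (sqrt(21) + sqrt(33)) - sqrt(6), then rationalise the remaining surd.

(-5*sqrt(462) - 5*sqrt(33) + 15*sqrt(21) + 40*sqrt(6))/78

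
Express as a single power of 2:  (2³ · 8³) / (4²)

2^8

2³ = 2^3; 8³ = 2^9; 4² = 2^4
Combine exponents: 2^8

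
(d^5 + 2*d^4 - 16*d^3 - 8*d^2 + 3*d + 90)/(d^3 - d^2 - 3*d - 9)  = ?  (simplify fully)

d^2 + 3*d - 10

Factor: d^5 + 2*d^4 - 16*d^3 - 8*d^2 + 3*d + 90 = (d + 5)*(d^2 + 2*d + 3)*(d - 3)*(d - 2);  d^3 - d^2 - 3*d - 9 = (d - 3)*(d^2 + 2*d + 3)
Cancel the common factors (d^2 + 2*d + 3), (d - 3).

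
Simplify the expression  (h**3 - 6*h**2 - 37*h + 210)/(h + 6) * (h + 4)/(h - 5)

h**2 - 3*h - 28

Factor: h**3 - 6*h**2 - 37*h + 210 = (h - 5)*(h - 7)*(h + 6)
Cancel the common factors (h - 5), (h + 6).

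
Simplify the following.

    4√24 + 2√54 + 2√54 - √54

17*√6

4√24 = 8*√6; 2√54 = 6*√6; 2√54 = 6*√6; √54 = 3*√6
Combine: (8 + 6 + 6 - 3)·√6 = 17*√6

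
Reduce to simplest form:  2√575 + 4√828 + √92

36*√23

2√575 = 10*√23; 4√828 = 24*√23; √92 = 2*√23
Combine: (10 + 24 + 2)·√23 = 36*√23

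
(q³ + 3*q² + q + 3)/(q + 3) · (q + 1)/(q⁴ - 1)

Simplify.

Factor: q³ + 3*q² + q + 3 = (q² + 1)·(q + 3);  q⁴ - 1 = (q - 1)·(q² + 1)·(q + 1)
Cancel the common factors (q² + 1), (q + 3), (q + 1).

1/(q - 1)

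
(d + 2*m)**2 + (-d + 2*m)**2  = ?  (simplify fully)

2*d**2 + 8*m**2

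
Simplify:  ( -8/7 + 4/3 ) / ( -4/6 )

-2/7

Numerator: -8/7 + 4/3 = 4/21
Denominator: -4/6 = -2/3
Divide: (4/21) · (-3/2) = -2/7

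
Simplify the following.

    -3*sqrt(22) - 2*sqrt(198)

3*sqrt(22) = 3*sqrt(22); 2*sqrt(198) = 6*sqrt(22)
Combine: (-3 - 6)·sqrt(22) = -9*sqrt(22)

-9*sqrt(22)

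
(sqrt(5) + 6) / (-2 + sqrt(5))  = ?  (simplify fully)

17 + 8*sqrt(5)

Multiply numerator and denominator by -sqrt(5) - 2.
Denominator becomes -1; numerator becomes -8*sqrt(5) - 17.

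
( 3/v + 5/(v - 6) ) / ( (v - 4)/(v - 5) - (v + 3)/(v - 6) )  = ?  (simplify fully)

(-8*v**2 + 58*v - 90)/(8*v**2 - 39*v)

Numerator: 3/v + 5/(v - 6) = (8*v - 18)/(v**2 - 6*v)
Denominator: (v - 4)/(v - 5) - (v + 3)/(v - 6) = (-8*v + 39)/(v**2 - 11*v + 30)
Divide: ((8*v - 18)/(v**2 - 6*v)) · ((v**2 - 11*v + 30)/(-8*v + 39)) = (-8*v**2 + 58*v - 90)/(8*v**2 - 39*v)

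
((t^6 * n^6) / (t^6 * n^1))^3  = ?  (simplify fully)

Inside the bracket: n^5
Raise to the power 3: n^15

n^15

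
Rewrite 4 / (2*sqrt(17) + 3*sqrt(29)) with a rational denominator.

Multiply numerator and denominator by -2*sqrt(17) + 3*sqrt(29).
Denominator becomes 193; numerator becomes -8*sqrt(17) + 12*sqrt(29).

(-8*sqrt(17) + 12*sqrt(29))/193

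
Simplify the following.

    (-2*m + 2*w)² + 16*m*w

Expanding gives 4*m² + 8*m*w + 4*w², a perfect square.

4*(m + w)²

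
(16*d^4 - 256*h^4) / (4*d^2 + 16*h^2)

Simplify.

Factor (2*d)^4 - (4*h)^4 and cancel (4*d^2 + 16*h^2).

4*d^2 - 16*h^2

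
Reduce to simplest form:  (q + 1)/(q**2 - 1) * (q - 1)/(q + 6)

Factor: q**2 - 1 = (q + 1)*(q - 1)
Cancel the common factors (q + 1), (q - 1).

1/(q + 6)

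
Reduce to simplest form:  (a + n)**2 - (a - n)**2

Only the odd-power cross terms survive.

4*a*n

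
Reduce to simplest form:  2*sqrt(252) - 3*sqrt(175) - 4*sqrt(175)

-23*sqrt(7)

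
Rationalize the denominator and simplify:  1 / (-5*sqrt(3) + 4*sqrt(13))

(5*sqrt(3) + 4*sqrt(13))/133

Multiply numerator and denominator by 5*sqrt(3) + 4*sqrt(13).
Denominator becomes 133; numerator becomes 5*sqrt(3) + 4*sqrt(13).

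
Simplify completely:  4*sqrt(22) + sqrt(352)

4*sqrt(22) = 4*sqrt(22); sqrt(352) = 4*sqrt(22)
Combine: (4 + 4)·sqrt(22) = 8*sqrt(22)

8*sqrt(22)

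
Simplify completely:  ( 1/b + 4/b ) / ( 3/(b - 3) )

Numerator: 1/b + 4/b = 5/b
Denominator: 3/(b - 3) = 3/(b - 3)
Divide: (5/b) · (b/3 - 1) = (5*b - 15)/(3*b)

(5*b - 15)/(3*b)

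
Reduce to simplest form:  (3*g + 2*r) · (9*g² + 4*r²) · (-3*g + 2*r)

Pair the conjugate factors: ((2*r)+(3*g))((2*r)-(3*g)) = -9*g² + 4*r², then repeat with the next factor.

-81*g⁴ + 16*r⁴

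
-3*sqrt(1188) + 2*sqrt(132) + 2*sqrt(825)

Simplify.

-4*sqrt(33)

3*sqrt(1188) = 18*sqrt(33); 2*sqrt(132) = 4*sqrt(33); 2*sqrt(825) = 10*sqrt(33)
Combine: (-18 + 4 + 10)·sqrt(33) = -4*sqrt(33)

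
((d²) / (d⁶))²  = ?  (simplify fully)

d^(-8)

Inside the bracket: (d^-4)
Raise to the power 2: (d^-8)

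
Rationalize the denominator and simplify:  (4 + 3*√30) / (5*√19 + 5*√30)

Multiply numerator and denominator by -5*√19 + 5*√30.
Denominator becomes 275; numerator becomes -15*√570 - 20*√19 + 20*√30 + 450.

(-3*√570 - 4*√19 + 4*√30 + 90)/55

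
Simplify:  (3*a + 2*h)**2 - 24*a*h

(3*a - 2*h)**2

Expanding gives 9*a**2 - 12*a*h + 4*h**2, a perfect square.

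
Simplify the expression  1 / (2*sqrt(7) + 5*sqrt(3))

(-2*sqrt(7) + 5*sqrt(3))/47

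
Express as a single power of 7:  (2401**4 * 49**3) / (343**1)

7**19

2401**4 = 7**16; 49**3 = 7**6; 343**1 = 7**3
Combine exponents: 7**19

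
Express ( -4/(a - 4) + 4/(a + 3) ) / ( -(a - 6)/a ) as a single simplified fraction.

28*a/(a^3 - 7*a^2 - 6*a + 72)

Numerator: -4/(a - 4) + 4/(a + 3) = -28/(a^2 - a - 12)
Denominator: -(a - 6)/a = (-a + 6)/a
Divide: (-28/(a^2 - a - 12)) · (a/(-a + 6)) = 28*a/(a^3 - 7*a^2 - 6*a + 72)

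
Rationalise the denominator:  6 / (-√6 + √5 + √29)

(-15*√5 - √870 + 14*√6 + 9*√29)/17

Group as (√5 + √29) - √6; multiply by (√5 + √29) + √6, then rationalise the remaining surd.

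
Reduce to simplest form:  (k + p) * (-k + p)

Telescope via difference of squares: (p+k)(p-k) = -k^2 + p^2.

-k^2 + p^2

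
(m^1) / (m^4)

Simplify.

m^(-3)

Quotient: (m^-3)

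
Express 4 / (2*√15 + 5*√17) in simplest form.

(-8*√15 + 20*√17)/365

Multiply numerator and denominator by -2*√15 + 5*√17.
Denominator becomes 365; numerator becomes -8*√15 + 20*√17.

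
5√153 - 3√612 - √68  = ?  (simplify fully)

5√153 = 15*√17; 3√612 = 18*√17; √68 = 2*√17
Combine: (15 - 18 - 2)·√17 = -5*√17

-5*√17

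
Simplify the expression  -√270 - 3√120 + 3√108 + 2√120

-5*√30 + 18*√3

√270 = 3*√30; 3√120 = 6*√30; 3√108 = 18*√3; 2√120 = 4*√30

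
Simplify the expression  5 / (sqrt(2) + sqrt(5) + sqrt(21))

(-45*sqrt(5) - 60*sqrt(2) + 5*sqrt(210) + 35*sqrt(21))/78

Group as (sqrt(5) + sqrt(21)) + sqrt(2); multiply by (sqrt(5) + sqrt(21)) - sqrt(2), then rationalise the remaining surd.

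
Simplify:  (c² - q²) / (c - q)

c + q

Difference of squares: factor out (c - q).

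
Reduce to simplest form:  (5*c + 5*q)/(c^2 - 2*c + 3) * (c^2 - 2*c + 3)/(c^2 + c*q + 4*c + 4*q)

5/(c + 4)

Factor: 5*c + 5*q = 5*(c + q);  c^2 + c*q + 4*c + 4*q = (c + q)*(c + 4)
Cancel the common factors (c^2 - 2*c + 3), (c + q).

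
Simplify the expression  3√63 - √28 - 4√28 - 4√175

3√63 = 9*√7; √28 = 2*√7; 4√28 = 8*√7; 4√175 = 20*√7
Combine: (9 - 2 - 8 - 20)·√7 = -21*√7

-21*√7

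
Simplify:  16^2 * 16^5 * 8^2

2^34

16^2 = 2^8; 16^5 = 2^20; 8^2 = 2^6
Combine exponents: 2^34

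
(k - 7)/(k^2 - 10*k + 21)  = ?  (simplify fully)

Factor: k^2 - 10*k + 21 = (k - 3)*(k - 7)
Cancel the common factor (k - 7).

1/(k - 3)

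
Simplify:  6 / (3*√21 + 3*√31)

(-√21 + √31)/5

Multiply numerator and denominator by -3*√31 + 3*√21.
Denominator becomes -90; numerator becomes -18*√31 + 18*√21.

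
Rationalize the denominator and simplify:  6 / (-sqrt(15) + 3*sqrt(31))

Multiply numerator and denominator by sqrt(15) + 3*sqrt(31).
Denominator becomes 264; numerator becomes 6*sqrt(15) + 18*sqrt(31).

(sqrt(15) + 3*sqrt(31))/44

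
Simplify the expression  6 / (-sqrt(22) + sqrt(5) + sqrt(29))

Group as (sqrt(5) + sqrt(29)) - sqrt(22); multiply by (sqrt(5) + sqrt(29)) + sqrt(22), then rationalise the remaining surd.

(-18*sqrt(22) - 3*sqrt(29) + 69*sqrt(5) + 3*sqrt(3190))/109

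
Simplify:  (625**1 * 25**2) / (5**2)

5**6

625**1 = 5**4; 25**2 = 5**4; 5**2 = 5**2
Combine exponents: 5**6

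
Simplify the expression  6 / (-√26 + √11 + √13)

Group as (√11 + √13) - √26; multiply by (√11 + √13) + √26, then rationalise the remaining surd.

(3*√26 + 36*√13 + 42*√11 + 39*√22)/142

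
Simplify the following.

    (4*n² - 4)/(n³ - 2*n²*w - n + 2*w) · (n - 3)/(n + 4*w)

(-4*n + 12)/(-n² - 2*n*w + 8*w²)

Factor: 4*n² - 4 = 4·(n - 1)·(n + 1);  n³ - 2*n²*w - n + 2*w = (n - 2*w)·(n + 1)·(n - 1)
Cancel the common factors (n + 1), (n - 1).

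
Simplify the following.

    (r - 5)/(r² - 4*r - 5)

Factor: r² - 4*r - 5 = (r - 5)·(r + 1)
Cancel the common factor (r - 5).

1/(r + 1)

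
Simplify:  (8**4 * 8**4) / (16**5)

2**4

8**4 = 2**12; 8**4 = 2**12; 16**5 = 2**20
Combine exponents: 2**4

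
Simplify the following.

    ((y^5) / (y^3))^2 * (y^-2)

Inside the bracket: y^2
Raise to the power 2: y^4
Multiply by (y^-2): add exponents.

y^2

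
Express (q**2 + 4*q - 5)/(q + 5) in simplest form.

Factor: q**2 + 4*q - 5 = (q + 5)*(q - 1)
Cancel the common factor (q + 5).

q - 1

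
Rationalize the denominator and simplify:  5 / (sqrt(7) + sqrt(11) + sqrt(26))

(-5*sqrt(2002) - 20*sqrt(26) + 55*sqrt(11) + 75*sqrt(7))/122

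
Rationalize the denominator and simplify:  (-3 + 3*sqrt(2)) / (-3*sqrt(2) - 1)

(-21 + 12*sqrt(2))/17

Multiply numerator and denominator by -1 + 3*sqrt(2).
Denominator becomes -17; numerator becomes -12*sqrt(2) + 21.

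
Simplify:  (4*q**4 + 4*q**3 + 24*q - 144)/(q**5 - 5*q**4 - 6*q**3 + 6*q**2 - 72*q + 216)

4/(q - 6)

Factor: 4*q**4 + 4*q**3 + 24*q - 144 = 4*(q**2 + 6)*(q + 3)*(q - 2);  q**5 - 5*q**4 - 6*q**3 + 6*q**2 - 72*q + 216 = (q - 2)*(q + 3)*(q - 6)*(q**2 + 6)
Cancel the common factors (q**2 + 6), (q - 2), (q + 3).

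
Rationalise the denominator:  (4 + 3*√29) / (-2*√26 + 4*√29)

Multiply numerator and denominator by 2*√26 + 4*√29.
Denominator becomes 360; numerator becomes 8*√26 + 16*√29 + 6*√754 + 348.

(4*√26 + 8*√29 + 3*√754 + 174)/180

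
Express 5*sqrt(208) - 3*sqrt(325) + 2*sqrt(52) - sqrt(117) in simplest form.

5*sqrt(208) = 20*sqrt(13); 3*sqrt(325) = 15*sqrt(13); 2*sqrt(52) = 4*sqrt(13); sqrt(117) = 3*sqrt(13)
Combine: (20 - 15 + 4 - 3)·sqrt(13) = 6*sqrt(13)

6*sqrt(13)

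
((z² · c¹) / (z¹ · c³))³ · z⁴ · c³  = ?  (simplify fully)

Inside the bracket: z¹ · (c^-2)
Raise to the power 3: z³ · (c^-6)
Multiply by z⁴ · c³: add exponents.

z⁷/c³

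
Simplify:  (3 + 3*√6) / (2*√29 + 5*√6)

Multiply numerator and denominator by -2*√29 + 5*√6.
Denominator becomes 34; numerator becomes -6*√174 - 6*√29 + 15*√6 + 90.

(-6*√174 - 6*√29 + 15*√6 + 90)/34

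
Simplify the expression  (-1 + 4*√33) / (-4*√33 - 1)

-(-4*√33 + 1)²/527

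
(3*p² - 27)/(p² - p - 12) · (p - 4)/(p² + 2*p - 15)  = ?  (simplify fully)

3/(p + 5)

Factor: 3*p² - 27 = 3·(p + 3)·(p - 3);  p² - p - 12 = (p + 3)·(p - 4);  p² + 2*p - 15 = (p + 5)·(p - 3)
Cancel the common factors (p - 3), (p + 3), (p - 4).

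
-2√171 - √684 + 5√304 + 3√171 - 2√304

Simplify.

2√171 = 6*√19; √684 = 6*√19; 5√304 = 20*√19; 3√171 = 9*√19; 2√304 = 8*√19
Combine: (-6 - 6 + 20 + 9 - 8)·√19 = 9*√19

9*√19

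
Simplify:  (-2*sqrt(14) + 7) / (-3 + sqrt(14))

Multiply numerator and denominator by -sqrt(14) - 3.
Denominator becomes -5; numerator becomes -sqrt(14) + 7.

(-7 + sqrt(14))/5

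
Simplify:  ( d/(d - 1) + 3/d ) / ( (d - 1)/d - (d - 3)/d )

Numerator: d/(d - 1) + 3/d = (d**2 + 3*d - 3)/(d**2 - d)
Denominator: (d - 1)/d - (d - 3)/d = 2/d
Divide: ((d**2 + 3*d - 3)/(d**2 - d)) · (d/2) = (d**2 + 3*d - 3)/(2*d - 2)

(d**2 + 3*d - 3)/(2*d - 2)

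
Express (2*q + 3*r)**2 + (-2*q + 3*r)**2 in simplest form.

Write as f((3*r),(2*q)) + f((3*r),-(2*q)) and expand.

8*q**2 + 18*r**2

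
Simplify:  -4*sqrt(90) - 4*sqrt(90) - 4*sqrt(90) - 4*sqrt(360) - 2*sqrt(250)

-70*sqrt(10)

4*sqrt(90) = 12*sqrt(10); 4*sqrt(90) = 12*sqrt(10); 4*sqrt(90) = 12*sqrt(10); 4*sqrt(360) = 24*sqrt(10); 2*sqrt(250) = 10*sqrt(10)
Combine: (-12 - 12 - 12 - 24 - 10)·sqrt(10) = -70*sqrt(10)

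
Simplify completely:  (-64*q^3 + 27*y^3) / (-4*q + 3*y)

16*q^2 + 12*q*y + 9*y^2

Factor as (a-b)(a^2+ab+b^2) with a=(3*y), b=(4*q).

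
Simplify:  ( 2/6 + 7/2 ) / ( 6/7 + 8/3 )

161/148

Numerator: 2/6 + 7/2 = 23/6
Denominator: 6/7 + 8/3 = 74/21
Divide: (23/6) · (21/74) = 161/148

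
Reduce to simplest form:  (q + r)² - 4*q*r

Expanding gives q² - 2*q*r + r², a perfect square.

(q - r)²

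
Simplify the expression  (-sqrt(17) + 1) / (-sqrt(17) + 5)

(-sqrt(17) - 3)/2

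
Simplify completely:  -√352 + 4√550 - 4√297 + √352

√352 = 4*√22; 4√550 = 20*√22; 4√297 = 12*√33; √352 = 4*√22

-12*√33 + 20*√22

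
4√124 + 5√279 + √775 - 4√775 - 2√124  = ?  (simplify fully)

4√124 = 8*√31; 5√279 = 15*√31; √775 = 5*√31; 4√775 = 20*√31; 2√124 = 4*√31
Combine: (8 + 15 + 5 - 20 - 4)·√31 = 4*√31

4*√31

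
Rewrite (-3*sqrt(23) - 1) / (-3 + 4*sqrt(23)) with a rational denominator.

Multiply numerator and denominator by -4*sqrt(23) - 3.
Denominator becomes -359; numerator becomes 13*sqrt(23) + 279.

(-279 - 13*sqrt(23))/359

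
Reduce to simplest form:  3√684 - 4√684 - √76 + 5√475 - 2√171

11*√19

3√684 = 18*√19; 4√684 = 24*√19; √76 = 2*√19; 5√475 = 25*√19; 2√171 = 6*√19
Combine: (18 - 24 - 2 + 25 - 6)·√19 = 11*√19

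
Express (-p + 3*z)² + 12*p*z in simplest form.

(p + 3*z)²

After expansion: p² + 6*p*z + 9*z² — a perfect-square trinomial.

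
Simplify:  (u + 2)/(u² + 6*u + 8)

Factor: u² + 6*u + 8 = (u + 4)·(u + 2)
Cancel the common factor (u + 2).

1/(u + 4)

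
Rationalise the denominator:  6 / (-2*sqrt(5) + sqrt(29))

Multiply numerator and denominator by 2*sqrt(5) + sqrt(29).
Denominator becomes 9; numerator becomes 12*sqrt(5) + 6*sqrt(29).

(4*sqrt(5) + 2*sqrt(29))/3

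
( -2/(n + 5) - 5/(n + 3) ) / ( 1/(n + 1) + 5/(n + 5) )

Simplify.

(-7*n² - 38*n - 31)/(6*n² + 28*n + 30)

Numerator: -2/(n + 5) - 5/(n + 3) = (-7*n - 31)/(n² + 8*n + 15)
Denominator: 1/(n + 1) + 5/(n + 5) = (6*n + 10)/(n² + 6*n + 5)
Divide: ((-7*n - 31)/(n² + 8*n + 15)) · ((n² + 6*n + 5)/(6*n + 10)) = (-7*n² - 38*n - 31)/(6*n² + 28*n + 30)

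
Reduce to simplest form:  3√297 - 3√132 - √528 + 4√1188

23*√33

3√297 = 9*√33; 3√132 = 6*√33; √528 = 4*√33; 4√1188 = 24*√33
Combine: (9 - 6 - 4 + 24)·√33 = 23*√33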